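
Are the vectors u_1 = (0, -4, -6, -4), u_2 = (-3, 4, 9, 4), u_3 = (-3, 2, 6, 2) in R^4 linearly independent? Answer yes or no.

no

Form the matrix with these vectors as rows and row reduce.
Swap R1 ↔ R2
R3 ← R3 − R1: [0, -2, -3, -2]
R3 ← R3 − (1/2)·R2: [0, 0, 0, 0]
2 nonzero rows, so the 3 vectors span a space of dimension 2.
Since 2 < 3, the vectors are linearly dependent.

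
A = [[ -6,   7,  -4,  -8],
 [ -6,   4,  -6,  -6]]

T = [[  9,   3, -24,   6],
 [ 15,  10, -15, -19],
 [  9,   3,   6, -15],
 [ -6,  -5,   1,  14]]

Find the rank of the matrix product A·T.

2

First compute AT:
[[ 63,  80,   7, -221],
 [-12,  34,  42, -106]]
Now row reduce the product.
R2 ← R2 + (4/21)·R1: [0, 1034/21, 130/3, -3110/21]
2 nonzero rows, so rank(AT) = 2.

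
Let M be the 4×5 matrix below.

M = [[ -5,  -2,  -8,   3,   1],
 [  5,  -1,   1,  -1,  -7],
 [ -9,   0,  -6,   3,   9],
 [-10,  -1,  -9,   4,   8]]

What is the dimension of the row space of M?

Row reduce to echelon form.
R2 ← R2 + R1: [0, -3, -7, 2, -6]
R3 ← R3 − (9/5)·R1: [0, 18/5, 42/5, -12/5, 36/5]
R4 ← R4 − (2)·R1: [0, 3, 7, -2, 6]
R3 ← R3 + (6/5)·R2: [0, 0, 0, 0, 0]
R4 ← R4 + R2: [0, 0, 0, 0, 0]
Echelon form has 2 nonzero rows, so rank(M) = 2.
The row space has dimension equal to the rank: 2.

2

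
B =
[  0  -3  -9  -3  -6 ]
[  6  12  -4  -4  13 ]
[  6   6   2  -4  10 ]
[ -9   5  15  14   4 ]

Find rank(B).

3

Row reduce to echelon form.
Swap R1 ↔ R2
R3 ← R3 − R1: [0, -6, 6, 0, -3]
R4 ← R4 + (3/2)·R1: [0, 23, 9, 8, 47/2]
R3 ← R3 − (2)·R2: [0, 0, 24, 6, 9]
R4 ← R4 + (23/3)·R2: [0, 0, -60, -15, -45/2]
R4 ← R4 + (5/2)·R3: [0, 0, 0, 0, 0]
Echelon form has 3 nonzero rows, so rank(B) = 3.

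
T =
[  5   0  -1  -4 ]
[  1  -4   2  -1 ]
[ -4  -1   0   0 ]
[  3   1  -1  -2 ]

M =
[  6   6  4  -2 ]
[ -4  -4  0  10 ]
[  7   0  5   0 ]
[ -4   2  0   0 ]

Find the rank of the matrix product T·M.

First compute TM:
[[ 39,  22,  15, -10],
 [ 40,  20,  14, -42],
 [-20, -20, -16,  -2],
 [ 15,  10,   7,   4]]
Now row reduce the product.
R2 ← R2 − (40/39)·R1: [0, -100/39, -18/13, -1238/39]
R3 ← R3 + (20/39)·R1: [0, -340/39, -108/13, -278/39]
R4 ← R4 − (5/13)·R1: [0, 20/13, 16/13, 102/13]
R3 ← R3 − (17/5)·R2: [0, 0, -18/5, 504/5]
R4 ← R4 + (3/5)·R2: [0, 0, 2/5, -56/5]
R4 ← R4 + (1/9)·R3: [0, 0, 0, 0]
3 nonzero rows, so rank(TM) = 3.

3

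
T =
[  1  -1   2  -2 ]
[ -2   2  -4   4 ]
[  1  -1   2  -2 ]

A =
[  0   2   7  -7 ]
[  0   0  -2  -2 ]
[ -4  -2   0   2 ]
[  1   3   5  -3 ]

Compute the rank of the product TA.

1

First compute TA:
[[-10,  -8,  -1,   5],
 [ 20,  16,   2, -10],
 [-10,  -8,  -1,   5]]
Now row reduce the product.
R2 ← R2 + (2)·R1: [0, 0, 0, 0]
R3 ← R3 − R1: [0, 0, 0, 0]
1 nonzero row, so rank(TA) = 1.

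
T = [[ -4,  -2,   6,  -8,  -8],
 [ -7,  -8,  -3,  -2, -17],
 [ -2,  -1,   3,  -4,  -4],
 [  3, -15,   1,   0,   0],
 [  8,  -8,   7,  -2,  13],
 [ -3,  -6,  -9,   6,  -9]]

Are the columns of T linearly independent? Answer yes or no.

no

Row reduce T to echelon form.
R2 ← R2 − (7/4)·R1: [0, -9/2, -27/2, 12, -3]
R3 ← R3 − (1/2)·R1: [0, 0, 0, 0, 0]
R4 ← R4 + (3/4)·R1: [0, -33/2, 11/2, -6, -6]
R5 ← R5 + (2)·R1: [0, -12, 19, -18, -3]
R6 ← R6 − (3/4)·R1: [0, -9/2, -27/2, 12, -3]
R4 ← R4 − (11/3)·R2: [0, 0, 55, -50, 5]
R5 ← R5 − (8/3)·R2: [0, 0, 55, -50, 5]
R6 ← R6 − R2: [0, 0, 0, 0, 0]
Swap R3 ↔ R4
R5 ← R5 − R3: [0, 0, 0, 0, 0]
3 pivots among 5 columns.
Only 3 < 5 pivot columns, so the columns are linearly dependent.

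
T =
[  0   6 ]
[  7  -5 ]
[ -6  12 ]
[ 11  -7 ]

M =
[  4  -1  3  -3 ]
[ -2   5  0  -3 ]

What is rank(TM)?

First compute TM:
[[-12,  30,   0, -18],
 [ 38, -32,  21,  -6],
 [-48,  66, -18, -18],
 [ 58, -46,  33, -12]]
Now row reduce the product.
R2 ← R2 + (19/6)·R1: [0, 63, 21, -63]
R3 ← R3 − (4)·R1: [0, -54, -18, 54]
R4 ← R4 + (29/6)·R1: [0, 99, 33, -99]
R3 ← R3 + (6/7)·R2: [0, 0, 0, 0]
R4 ← R4 − (11/7)·R2: [0, 0, 0, 0]
2 nonzero rows, so rank(TM) = 2.

2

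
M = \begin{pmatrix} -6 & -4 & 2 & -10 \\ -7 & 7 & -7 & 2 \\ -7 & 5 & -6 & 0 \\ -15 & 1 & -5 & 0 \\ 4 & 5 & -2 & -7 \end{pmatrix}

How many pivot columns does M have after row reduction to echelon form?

4

Row reduce to echelon form.
R2 ← R2 − (7/6)·R1: [0, 35/3, -28/3, 41/3]
R3 ← R3 − (7/6)·R1: [0, 29/3, -25/3, 35/3]
R4 ← R4 − (5/2)·R1: [0, 11, -10, 25]
R5 ← R5 + (2/3)·R1: [0, 7/3, -2/3, -41/3]
R3 ← R3 − (29/35)·R2: [0, 0, -3/5, 12/35]
R4 ← R4 − (33/35)·R2: [0, 0, -6/5, 424/35]
R5 ← R5 − (1/5)·R2: [0, 0, 6/5, -82/5]
R4 ← R4 − (2)·R3: [0, 0, 0, 80/7]
R5 ← R5 + (2)·R3: [0, 0, 0, -110/7]
R5 ← R5 + (11/8)·R4: [0, 0, 0, 0]
Echelon form has 4 nonzero rows, so rank(M) = 4.
Each nonzero row contributes one pivot column: 4 pivot columns.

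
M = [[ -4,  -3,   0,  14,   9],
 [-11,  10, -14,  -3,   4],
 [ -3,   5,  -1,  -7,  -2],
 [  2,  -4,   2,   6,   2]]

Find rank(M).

Row reduce to echelon form.
R2 ← R2 − (11/4)·R1: [0, 73/4, -14, -83/2, -83/4]
R3 ← R3 − (3/4)·R1: [0, 29/4, -1, -35/2, -35/4]
R4 ← R4 + (1/2)·R1: [0, -11/2, 2, 13, 13/2]
R3 ← R3 − (29/73)·R2: [0, 0, 333/73, -74/73, -37/73]
R4 ← R4 + (22/73)·R2: [0, 0, -162/73, 36/73, 18/73]
R4 ← R4 + (18/37)·R3: [0, 0, 0, 0, 0]
Echelon form has 3 nonzero rows, so rank(M) = 3.

3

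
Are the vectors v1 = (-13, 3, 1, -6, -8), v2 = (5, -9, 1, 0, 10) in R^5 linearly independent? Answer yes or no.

Form the matrix with these vectors as rows and row reduce.
R2 ← R2 + (5/13)·R1: [0, -102/13, 18/13, -30/13, 90/13]
2 nonzero rows, so the 2 vectors span a space of dimension 2.
Since 2 = 2, the vectors are linearly independent.

yes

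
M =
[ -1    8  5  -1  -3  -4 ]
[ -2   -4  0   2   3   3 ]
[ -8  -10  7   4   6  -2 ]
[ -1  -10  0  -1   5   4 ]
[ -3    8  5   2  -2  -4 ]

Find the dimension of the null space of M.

1

Row reduce to echelon form.
R2 ← R2 − (2)·R1: [0, -20, -10, 4, 9, 11]
R3 ← R3 − (8)·R1: [0, -74, -33, 12, 30, 30]
R4 ← R4 − R1: [0, -18, -5, 0, 8, 8]
R5 ← R5 − (3)·R1: [0, -16, -10, 5, 7, 8]
R3 ← R3 − (37/10)·R2: [0, 0, 4, -14/5, -33/10, -107/10]
R4 ← R4 − (9/10)·R2: [0, 0, 4, -18/5, -1/10, -19/10]
R5 ← R5 − (4/5)·R2: [0, 0, -2, 9/5, -1/5, -4/5]
R4 ← R4 − R3: [0, 0, 0, -4/5, 16/5, 44/5]
R5 ← R5 + (1/2)·R3: [0, 0, 0, 2/5, -37/20, -123/20]
R5 ← R5 + (1/2)·R4: [0, 0, 0, 0, -1/4, -7/4]
5 nonzero rows, so rank(M) = 5.
M has 6 columns; by rank–nullity, nullity = 6 − 5 = 1.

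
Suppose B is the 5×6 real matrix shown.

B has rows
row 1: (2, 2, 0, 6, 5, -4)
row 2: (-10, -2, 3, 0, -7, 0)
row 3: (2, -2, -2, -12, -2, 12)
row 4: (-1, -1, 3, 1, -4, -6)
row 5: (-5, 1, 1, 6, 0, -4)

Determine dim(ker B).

1

Row reduce to echelon form.
R2 ← R2 + (5)·R1: [0, 8, 3, 30, 18, -20]
R3 ← R3 − R1: [0, -4, -2, -18, -7, 16]
R4 ← R4 + (1/2)·R1: [0, 0, 3, 4, -3/2, -8]
R5 ← R5 + (5/2)·R1: [0, 6, 1, 21, 25/2, -14]
R3 ← R3 + (1/2)·R2: [0, 0, -1/2, -3, 2, 6]
R5 ← R5 − (3/4)·R2: [0, 0, -5/4, -3/2, -1, 1]
R4 ← R4 + (6)·R3: [0, 0, 0, -14, 21/2, 28]
R5 ← R5 − (5/2)·R3: [0, 0, 0, 6, -6, -14]
R5 ← R5 + (3/7)·R4: [0, 0, 0, 0, -3/2, -2]
5 nonzero rows, so rank(B) = 5.
B has 6 columns; by rank–nullity, nullity = 6 − 5 = 1.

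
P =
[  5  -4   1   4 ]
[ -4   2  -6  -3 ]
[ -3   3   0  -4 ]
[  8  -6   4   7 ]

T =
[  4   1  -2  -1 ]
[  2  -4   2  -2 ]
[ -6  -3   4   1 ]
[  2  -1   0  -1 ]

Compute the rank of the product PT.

First compute PT:
[[ 14,  14, -14,   0],
 [ 18,   9, -12,  -3],
 [-14, -11,  12,   1],
 [ 10,  13, -12,   1]]
Now row reduce the product.
R2 ← R2 − (9/7)·R1: [0, -9, 6, -3]
R3 ← R3 + R1: [0, 3, -2, 1]
R4 ← R4 − (5/7)·R1: [0, 3, -2, 1]
R3 ← R3 + (1/3)·R2: [0, 0, 0, 0]
R4 ← R4 + (1/3)·R2: [0, 0, 0, 0]
2 nonzero rows, so rank(PT) = 2.

2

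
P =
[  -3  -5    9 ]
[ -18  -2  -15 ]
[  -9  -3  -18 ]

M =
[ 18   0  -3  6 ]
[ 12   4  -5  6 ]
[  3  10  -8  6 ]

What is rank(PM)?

First compute PM:
[[-87,  70, -38,   6],
 [-393, -158, 184, -210],
 [-252, -192, 186, -180]]
Now row reduce the product.
R2 ← R2 − (131/29)·R1: [0, -13752/29, 10314/29, -6876/29]
R3 ← R3 − (84/29)·R1: [0, -11448/29, 8586/29, -5724/29]
R3 ← R3 − (159/191)·R2: [0, 0, 0, 0]
2 nonzero rows, so rank(PM) = 2.

2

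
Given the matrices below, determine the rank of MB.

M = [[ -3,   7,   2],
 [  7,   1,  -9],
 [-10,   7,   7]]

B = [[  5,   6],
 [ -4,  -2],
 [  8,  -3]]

2

First compute MB:
[[-27, -38],
 [-41,  67],
 [-22, -95]]
Now row reduce the product.
R2 ← R2 − (41/27)·R1: [0, 3367/27]
R3 ← R3 − (22/27)·R1: [0, -1729/27]
R3 ← R3 + (19/37)·R2: [0, 0]
2 nonzero rows, so rank(MB) = 2.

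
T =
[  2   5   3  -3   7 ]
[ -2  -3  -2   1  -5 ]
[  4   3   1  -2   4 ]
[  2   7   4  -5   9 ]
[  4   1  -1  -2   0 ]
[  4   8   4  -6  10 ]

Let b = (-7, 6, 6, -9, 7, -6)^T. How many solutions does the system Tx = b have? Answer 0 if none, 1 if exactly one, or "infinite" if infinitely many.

Row reduce the augmented matrix [T | b].
R2 ← R2 + R1: [0, 2, 1, -2, 2, -1]
R3 ← R3 − (2)·R1: [0, -7, -5, 4, -10, 20]
R4 ← R4 − R1: [0, 2, 1, -2, 2, -2]
R5 ← R5 − (2)·R1: [0, -9, -7, 4, -14, 21]
R6 ← R6 − (2)·R1: [0, -2, -2, 0, -4, 8]
R3 ← R3 + (7/2)·R2: [0, 0, -3/2, -3, -3, 33/2]
R4 ← R4 − R2: [0, 0, 0, 0, 0, -1]
R5 ← R5 + (9/2)·R2: [0, 0, -5/2, -5, -5, 33/2]
R6 ← R6 + R2: [0, 0, -1, -2, -2, 7]
R5 ← R5 − (5/3)·R3: [0, 0, 0, 0, 0, -11]
R6 ← R6 − (2/3)·R3: [0, 0, 0, 0, 0, -4]
R5 ← R5 − (11)·R4: [0, 0, 0, 0, 0, 0]
R6 ← R6 − (4)·R4: [0, 0, 0, 0, 0, 0]
The echelon form has 4 nonzero rows; the last pivot sits in the augmented column, so rank(T) = 3 but rank([T|b]) = 4.
Since the ranks differ, the system is inconsistent.
It has no solutions.

0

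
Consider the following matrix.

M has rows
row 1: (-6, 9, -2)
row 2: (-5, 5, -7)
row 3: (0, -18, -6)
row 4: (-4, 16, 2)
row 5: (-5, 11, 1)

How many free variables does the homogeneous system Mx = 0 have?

Row reduce to echelon form.
R2 ← R2 − (5/6)·R1: [0, -5/2, -16/3]
R4 ← R4 − (2/3)·R1: [0, 10, 10/3]
R5 ← R5 − (5/6)·R1: [0, 7/2, 8/3]
R3 ← R3 − (36/5)·R2: [0, 0, 162/5]
R4 ← R4 + (4)·R2: [0, 0, -18]
R5 ← R5 + (7/5)·R2: [0, 0, -24/5]
R4 ← R4 + (5/9)·R3: [0, 0, 0]
R5 ← R5 + (4/27)·R3: [0, 0, 0]
3 nonzero rows, so rank(M) = 3.
M has 3 columns; by rank–nullity, nullity = 3 − 3 = 0.

0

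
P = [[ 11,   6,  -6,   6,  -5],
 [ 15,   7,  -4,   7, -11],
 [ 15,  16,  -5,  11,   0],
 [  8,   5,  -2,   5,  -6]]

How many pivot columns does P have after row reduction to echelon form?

4

Row reduce to echelon form.
R2 ← R2 − (15/11)·R1: [0, -13/11, 46/11, -13/11, -46/11]
R3 ← R3 − (15/11)·R1: [0, 86/11, 35/11, 31/11, 75/11]
R4 ← R4 − (8/11)·R1: [0, 7/11, 26/11, 7/11, -26/11]
R3 ← R3 + (86/13)·R2: [0, 0, 401/13, -5, -271/13]
R4 ← R4 + (7/13)·R2: [0, 0, 60/13, 0, -60/13]
R4 ← R4 − (60/401)·R3: [0, 0, 0, 300/401, -600/401]
Echelon form has 4 nonzero rows, so rank(P) = 4.
Each nonzero row contributes one pivot column: 4 pivot columns.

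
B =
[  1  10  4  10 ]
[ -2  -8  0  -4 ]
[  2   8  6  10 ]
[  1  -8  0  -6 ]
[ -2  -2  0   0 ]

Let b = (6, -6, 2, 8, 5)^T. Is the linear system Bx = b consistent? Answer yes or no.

Row reduce the augmented matrix [B | b].
R2 ← R2 + (2)·R1: [0, 12, 8, 16, 6]
R3 ← R3 − (2)·R1: [0, -12, -2, -10, -10]
R4 ← R4 − R1: [0, -18, -4, -16, 2]
R5 ← R5 + (2)·R1: [0, 18, 8, 20, 17]
R3 ← R3 + R2: [0, 0, 6, 6, -4]
R4 ← R4 + (3/2)·R2: [0, 0, 8, 8, 11]
R5 ← R5 − (3/2)·R2: [0, 0, -4, -4, 8]
R4 ← R4 − (4/3)·R3: [0, 0, 0, 0, 49/3]
R5 ← R5 + (2/3)·R3: [0, 0, 0, 0, 16/3]
R5 ← R5 − (16/49)·R4: [0, 0, 0, 0, 0]
The echelon form has 4 nonzero rows; the last pivot sits in the augmented column, so rank(B) = 3 but rank([B|b]) = 4.
Since the ranks differ, the system is inconsistent.

no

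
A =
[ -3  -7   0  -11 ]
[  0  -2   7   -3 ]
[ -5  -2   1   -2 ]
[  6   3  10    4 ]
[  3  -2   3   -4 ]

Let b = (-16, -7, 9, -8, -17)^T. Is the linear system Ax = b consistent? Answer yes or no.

yes

Row reduce the augmented matrix [A | b].
R3 ← R3 − (5/3)·R1: [0, 29/3, 1, 49/3, 107/3]
R4 ← R4 + (2)·R1: [0, -11, 10, -18, -40]
R5 ← R5 + R1: [0, -9, 3, -15, -33]
R3 ← R3 + (29/6)·R2: [0, 0, 209/6, 11/6, 11/6]
R4 ← R4 − (11/2)·R2: [0, 0, -57/2, -3/2, -3/2]
R5 ← R5 − (9/2)·R2: [0, 0, -57/2, -3/2, -3/2]
R4 ← R4 + (9/11)·R3: [0, 0, 0, 0, 0]
R5 ← R5 + (9/11)·R3: [0, 0, 0, 0, 0]
The echelon form has 3 nonzero rows, and every pivot lies in the first 4 columns, so rank(A) = rank([A|b]) = 3.
The system is consistent.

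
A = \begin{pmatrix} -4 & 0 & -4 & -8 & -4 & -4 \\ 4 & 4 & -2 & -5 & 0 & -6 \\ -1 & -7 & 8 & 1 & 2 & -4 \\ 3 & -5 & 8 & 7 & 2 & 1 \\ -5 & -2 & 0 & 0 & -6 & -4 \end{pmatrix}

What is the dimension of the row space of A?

5

Row reduce to echelon form.
R2 ← R2 + R1: [0, 4, -6, -13, -4, -10]
R3 ← R3 − (1/4)·R1: [0, -7, 9, 3, 3, -3]
R4 ← R4 + (3/4)·R1: [0, -5, 5, 1, -1, -2]
R5 ← R5 − (5/4)·R1: [0, -2, 5, 10, -1, 1]
R3 ← R3 + (7/4)·R2: [0, 0, -3/2, -79/4, -4, -41/2]
R4 ← R4 + (5/4)·R2: [0, 0, -5/2, -61/4, -6, -29/2]
R5 ← R5 + (1/2)·R2: [0, 0, 2, 7/2, -3, -4]
R4 ← R4 − (5/3)·R3: [0, 0, 0, 53/3, 2/3, 59/3]
R5 ← R5 + (4/3)·R3: [0, 0, 0, -137/6, -25/3, -94/3]
R5 ← R5 + (137/106)·R4: [0, 0, 0, 0, -396/53, -627/106]
Echelon form has 5 nonzero rows, so rank(A) = 5.
The row space has dimension equal to the rank: 5.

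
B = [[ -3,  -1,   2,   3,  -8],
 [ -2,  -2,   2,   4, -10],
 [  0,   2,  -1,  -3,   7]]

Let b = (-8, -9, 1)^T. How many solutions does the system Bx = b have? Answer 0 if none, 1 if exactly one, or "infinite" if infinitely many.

0

Row reduce the augmented matrix [B | b].
R2 ← R2 − (2/3)·R1: [0, -4/3, 2/3, 2, -14/3, -11/3]
R3 ← R3 + (3/2)·R2: [0, 0, 0, 0, 0, -9/2]
The echelon form has 3 nonzero rows; the last pivot sits in the augmented column, so rank(B) = 2 but rank([B|b]) = 3.
Since the ranks differ, the system is inconsistent.
It has no solutions.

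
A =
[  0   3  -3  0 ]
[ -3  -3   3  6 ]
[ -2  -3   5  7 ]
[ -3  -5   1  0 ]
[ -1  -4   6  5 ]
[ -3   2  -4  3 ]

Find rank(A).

3

Row reduce to echelon form.
Swap R1 ↔ R2
R3 ← R3 − (2/3)·R1: [0, -1, 3, 3]
R4 ← R4 − R1: [0, -2, -2, -6]
R5 ← R5 − (1/3)·R1: [0, -3, 5, 3]
R6 ← R6 − R1: [0, 5, -7, -3]
R3 ← R3 + (1/3)·R2: [0, 0, 2, 3]
R4 ← R4 + (2/3)·R2: [0, 0, -4, -6]
R5 ← R5 + R2: [0, 0, 2, 3]
R6 ← R6 − (5/3)·R2: [0, 0, -2, -3]
R4 ← R4 + (2)·R3: [0, 0, 0, 0]
R5 ← R5 − R3: [0, 0, 0, 0]
R6 ← R6 + R3: [0, 0, 0, 0]
Echelon form has 3 nonzero rows, so rank(A) = 3.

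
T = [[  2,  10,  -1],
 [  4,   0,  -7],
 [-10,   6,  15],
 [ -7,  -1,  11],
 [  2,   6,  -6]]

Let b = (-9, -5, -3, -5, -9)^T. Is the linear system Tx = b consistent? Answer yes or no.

Row reduce the augmented matrix [T | b].
R2 ← R2 − (2)·R1: [0, -20, -5, 13]
R3 ← R3 + (5)·R1: [0, 56, 10, -48]
R4 ← R4 + (7/2)·R1: [0, 34, 15/2, -73/2]
R5 ← R5 − R1: [0, -4, -5, 0]
R3 ← R3 + (14/5)·R2: [0, 0, -4, -58/5]
R4 ← R4 + (17/10)·R2: [0, 0, -1, -72/5]
R5 ← R5 − (1/5)·R2: [0, 0, -4, -13/5]
R4 ← R4 − (1/4)·R3: [0, 0, 0, -23/2]
R5 ← R5 − R3: [0, 0, 0, 9]
R5 ← R5 + (18/23)·R4: [0, 0, 0, 0]
The echelon form has 4 nonzero rows; the last pivot sits in the augmented column, so rank(T) = 3 but rank([T|b]) = 4.
Since the ranks differ, the system is inconsistent.

no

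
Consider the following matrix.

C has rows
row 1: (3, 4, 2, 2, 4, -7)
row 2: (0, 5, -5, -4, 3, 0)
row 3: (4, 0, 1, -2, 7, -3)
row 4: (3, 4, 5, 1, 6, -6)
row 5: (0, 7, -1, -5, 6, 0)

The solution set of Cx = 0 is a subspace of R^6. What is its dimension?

Row reduce to echelon form.
R3 ← R3 − (4/3)·R1: [0, -16/3, -5/3, -14/3, 5/3, 19/3]
R4 ← R4 − R1: [0, 0, 3, -1, 2, 1]
R3 ← R3 + (16/15)·R2: [0, 0, -7, -134/15, 73/15, 19/3]
R5 ← R5 − (7/5)·R2: [0, 0, 6, 3/5, 9/5, 0]
R4 ← R4 + (3/7)·R3: [0, 0, 0, -169/35, 143/35, 26/7]
R5 ← R5 + (6/7)·R3: [0, 0, 0, -247/35, 209/35, 38/7]
R5 ← R5 − (19/13)·R4: [0, 0, 0, 0, 0, 0]
4 nonzero rows, so rank(C) = 4.
C has 6 columns; by rank–nullity, nullity = 6 − 4 = 2.

2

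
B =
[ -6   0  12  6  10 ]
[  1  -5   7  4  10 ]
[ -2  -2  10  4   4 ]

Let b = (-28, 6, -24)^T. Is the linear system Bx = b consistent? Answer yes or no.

yes

Row reduce the augmented matrix [B | b].
R2 ← R2 + (1/6)·R1: [0, -5, 9, 5, 35/3, 4/3]
R3 ← R3 − (1/3)·R1: [0, -2, 6, 2, 2/3, -44/3]
R3 ← R3 − (2/5)·R2: [0, 0, 12/5, 0, -4, -76/5]
The echelon form has 3 nonzero rows, and every pivot lies in the first 5 columns, so rank(B) = rank([B|b]) = 3.
The system is consistent.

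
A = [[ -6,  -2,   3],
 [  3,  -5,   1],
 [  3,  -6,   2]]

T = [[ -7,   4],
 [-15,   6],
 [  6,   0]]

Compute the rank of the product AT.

2

First compute AT:
[[ 90, -36],
 [ 60, -18],
 [ 81, -24]]
Now row reduce the product.
R2 ← R2 − (2/3)·R1: [0, 6]
R3 ← R3 − (9/10)·R1: [0, 42/5]
R3 ← R3 − (7/5)·R2: [0, 0]
2 nonzero rows, so rank(AT) = 2.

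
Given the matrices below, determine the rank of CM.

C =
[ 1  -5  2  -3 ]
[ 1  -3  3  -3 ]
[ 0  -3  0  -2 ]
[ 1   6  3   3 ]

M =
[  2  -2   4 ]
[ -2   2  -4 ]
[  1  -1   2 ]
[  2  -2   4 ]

First compute CM:
[[  8,  -8,  16],
 [  5,  -5,  10],
 [  2,  -2,   4],
 [ -1,   1,  -2]]
Now row reduce the product.
R2 ← R2 − (5/8)·R1: [0, 0, 0]
R3 ← R3 − (1/4)·R1: [0, 0, 0]
R4 ← R4 + (1/8)·R1: [0, 0, 0]
1 nonzero row, so rank(CM) = 1.

1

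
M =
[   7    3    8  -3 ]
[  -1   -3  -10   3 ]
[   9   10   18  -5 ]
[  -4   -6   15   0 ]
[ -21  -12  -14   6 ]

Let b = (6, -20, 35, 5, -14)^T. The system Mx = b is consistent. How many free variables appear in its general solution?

0

Row reduce the augmented matrix [M | b].
R2 ← R2 + (1/7)·R1: [0, -18/7, -62/7, 18/7, -134/7]
R3 ← R3 − (9/7)·R1: [0, 43/7, 54/7, -8/7, 191/7]
R4 ← R4 + (4/7)·R1: [0, -30/7, 137/7, -12/7, 59/7]
R5 ← R5 + (3)·R1: [0, -3, 10, -3, 4]
R3 ← R3 + (43/18)·R2: [0, 0, -121/9, 5, -166/9]
R4 ← R4 − (5/3)·R2: [0, 0, 103/3, -6, 121/3]
R5 ← R5 − (7/6)·R2: [0, 0, 61/3, -6, 79/3]
R4 ← R4 + (309/121)·R3: [0, 0, 0, 819/121, -819/121]
R5 ← R5 + (183/121)·R3: [0, 0, 0, 189/121, -189/121]
R5 ← R5 − (3/13)·R4: [0, 0, 0, 0, 0]
The echelon form has 4 nonzero rows, and every pivot lies in the first 4 columns, so rank(M) = rank([M|b]) = 4.
The system is consistent.
Free variables = (unknowns) − (rank) = 4 − 4 = 0.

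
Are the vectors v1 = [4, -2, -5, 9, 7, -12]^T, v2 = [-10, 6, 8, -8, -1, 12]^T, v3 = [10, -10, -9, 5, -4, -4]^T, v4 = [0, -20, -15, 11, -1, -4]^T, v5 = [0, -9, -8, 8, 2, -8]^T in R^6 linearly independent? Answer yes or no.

Form the matrix with these vectors as rows and row reduce.
R2 ← R2 + (5/2)·R1: [0, 1, -9/2, 29/2, 33/2, -18]
R3 ← R3 − (5/2)·R1: [0, -5, 7/2, -35/2, -43/2, 26]
R3 ← R3 + (5)·R2: [0, 0, -19, 55, 61, -64]
R4 ← R4 + (20)·R2: [0, 0, -105, 301, 329, -364]
R5 ← R5 + (9)·R2: [0, 0, -97/2, 277/2, 301/2, -170]
R4 ← R4 − (105/19)·R3: [0, 0, 0, -56/19, -154/19, -196/19]
R5 ← R5 − (97/38)·R3: [0, 0, 0, -36/19, -99/19, -126/19]
R5 ← R5 − (9/14)·R4: [0, 0, 0, 0, 0, 0]
4 nonzero rows, so the 5 vectors span a space of dimension 4.
Since 4 < 5, the vectors are linearly dependent.

no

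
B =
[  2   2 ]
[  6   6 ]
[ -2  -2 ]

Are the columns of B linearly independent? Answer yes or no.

Row reduce B to echelon form.
R2 ← R2 − (3)·R1: [0, 0]
R3 ← R3 + R1: [0, 0]
1 pivot among 2 columns.
Only 1 < 2 pivot columns, so the columns are linearly dependent.

no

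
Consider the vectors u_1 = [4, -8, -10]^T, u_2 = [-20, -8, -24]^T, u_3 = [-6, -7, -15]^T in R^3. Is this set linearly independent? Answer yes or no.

Form the matrix with these vectors as rows and row reduce.
R2 ← R2 + (5)·R1: [0, -48, -74]
R3 ← R3 + (3/2)·R1: [0, -19, -30]
R3 ← R3 − (19/48)·R2: [0, 0, -17/24]
3 nonzero rows, so the 3 vectors span a space of dimension 3.
Since 3 = 3, the vectors are linearly independent.

yes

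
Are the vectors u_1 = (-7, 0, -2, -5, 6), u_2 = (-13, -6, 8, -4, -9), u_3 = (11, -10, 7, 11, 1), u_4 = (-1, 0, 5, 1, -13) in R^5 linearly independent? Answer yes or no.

yes

Form the matrix with these vectors as rows and row reduce.
R2 ← R2 − (13/7)·R1: [0, -6, 82/7, 37/7, -141/7]
R3 ← R3 + (11/7)·R1: [0, -10, 27/7, 22/7, 73/7]
R4 ← R4 − (1/7)·R1: [0, 0, 37/7, 12/7, -97/7]
R3 ← R3 − (5/3)·R2: [0, 0, -47/3, -17/3, 44]
R4 ← R4 + (111/329)·R3: [0, 0, 0, -65/329, 325/329]
4 nonzero rows, so the 4 vectors span a space of dimension 4.
Since 4 = 4, the vectors are linearly independent.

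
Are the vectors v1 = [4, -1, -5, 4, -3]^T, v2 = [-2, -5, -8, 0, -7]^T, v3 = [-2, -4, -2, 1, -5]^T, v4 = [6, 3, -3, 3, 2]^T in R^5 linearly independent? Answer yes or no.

Form the matrix with these vectors as rows and row reduce.
R2 ← R2 + (1/2)·R1: [0, -11/2, -21/2, 2, -17/2]
R3 ← R3 + (1/2)·R1: [0, -9/2, -9/2, 3, -13/2]
R4 ← R4 − (3/2)·R1: [0, 9/2, 9/2, -3, 13/2]
R3 ← R3 − (9/11)·R2: [0, 0, 45/11, 15/11, 5/11]
R4 ← R4 + (9/11)·R2: [0, 0, -45/11, -15/11, -5/11]
R4 ← R4 + R3: [0, 0, 0, 0, 0]
3 nonzero rows, so the 4 vectors span a space of dimension 3.
Since 3 < 4, the vectors are linearly dependent.

no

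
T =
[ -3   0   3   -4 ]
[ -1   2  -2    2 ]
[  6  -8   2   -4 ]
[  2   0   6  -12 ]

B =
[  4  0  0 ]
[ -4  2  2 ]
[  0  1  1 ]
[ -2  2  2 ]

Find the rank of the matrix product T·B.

2

First compute TB:
[[ -4,  -5,  -5],
 [-16,   6,   6],
 [ 64, -22, -22],
 [ 32, -18, -18]]
Now row reduce the product.
R2 ← R2 − (4)·R1: [0, 26, 26]
R3 ← R3 + (16)·R1: [0, -102, -102]
R4 ← R4 + (8)·R1: [0, -58, -58]
R3 ← R3 + (51/13)·R2: [0, 0, 0]
R4 ← R4 + (29/13)·R2: [0, 0, 0]
2 nonzero rows, so rank(TB) = 2.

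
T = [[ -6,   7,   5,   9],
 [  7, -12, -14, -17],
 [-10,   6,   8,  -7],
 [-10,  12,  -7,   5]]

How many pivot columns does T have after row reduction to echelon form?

4

Row reduce to echelon form.
R2 ← R2 + (7/6)·R1: [0, -23/6, -49/6, -13/2]
R3 ← R3 − (5/3)·R1: [0, -17/3, -1/3, -22]
R4 ← R4 − (5/3)·R1: [0, 1/3, -46/3, -10]
R3 ← R3 − (34/23)·R2: [0, 0, 270/23, -285/23]
R4 ← R4 + (2/23)·R2: [0, 0, -369/23, -243/23]
R4 ← R4 + (41/30)·R3: [0, 0, 0, -55/2]
Echelon form has 4 nonzero rows, so rank(T) = 4.
Each nonzero row contributes one pivot column: 4 pivot columns.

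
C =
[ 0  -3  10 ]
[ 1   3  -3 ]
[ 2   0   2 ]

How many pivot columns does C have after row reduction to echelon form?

3

Row reduce to echelon form.
Swap R1 ↔ R2
R3 ← R3 − (2)·R1: [0, -6, 8]
R3 ← R3 − (2)·R2: [0, 0, -12]
Echelon form has 3 nonzero rows, so rank(C) = 3.
Each nonzero row contributes one pivot column: 3 pivot columns.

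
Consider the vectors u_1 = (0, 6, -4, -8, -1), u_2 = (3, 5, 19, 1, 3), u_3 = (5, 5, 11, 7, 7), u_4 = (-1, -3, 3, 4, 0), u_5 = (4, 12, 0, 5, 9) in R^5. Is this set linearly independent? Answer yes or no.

no

Form the matrix with these vectors as rows and row reduce.
Swap R1 ↔ R2
R3 ← R3 − (5/3)·R1: [0, -10/3, -62/3, 16/3, 2]
R4 ← R4 + (1/3)·R1: [0, -4/3, 28/3, 13/3, 1]
R5 ← R5 − (4/3)·R1: [0, 16/3, -76/3, 11/3, 5]
R3 ← R3 + (5/9)·R2: [0, 0, -206/9, 8/9, 13/9]
R4 ← R4 + (2/9)·R2: [0, 0, 76/9, 23/9, 7/9]
R5 ← R5 − (8/9)·R2: [0, 0, -196/9, 97/9, 53/9]
R4 ← R4 + (38/103)·R3: [0, 0, 0, 297/103, 135/103]
R5 ← R5 − (98/103)·R3: [0, 0, 0, 1023/103, 465/103]
R5 ← R5 − (31/9)·R4: [0, 0, 0, 0, 0]
4 nonzero rows, so the 5 vectors span a space of dimension 4.
Since 4 < 5, the vectors are linearly dependent.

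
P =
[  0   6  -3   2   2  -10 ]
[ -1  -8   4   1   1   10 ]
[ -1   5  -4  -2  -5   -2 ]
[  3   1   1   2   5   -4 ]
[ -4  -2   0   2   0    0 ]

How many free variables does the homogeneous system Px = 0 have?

Row reduce to echelon form.
Swap R1 ↔ R2
R3 ← R3 − R1: [0, 13, -8, -3, -6, -12]
R4 ← R4 + (3)·R1: [0, -23, 13, 5, 8, 26]
R5 ← R5 − (4)·R1: [0, 30, -16, -2, -4, -40]
R3 ← R3 − (13/6)·R2: [0, 0, -3/2, -22/3, -31/3, 29/3]
R4 ← R4 + (23/6)·R2: [0, 0, 3/2, 38/3, 47/3, -37/3]
R5 ← R5 − (5)·R2: [0, 0, -1, -12, -14, 10]
R4 ← R4 + R3: [0, 0, 0, 16/3, 16/3, -8/3]
R5 ← R5 − (2/3)·R3: [0, 0, 0, -64/9, -64/9, 32/9]
R5 ← R5 + (4/3)·R4: [0, 0, 0, 0, 0, 0]
4 nonzero rows, so rank(P) = 4.
P has 6 columns; by rank–nullity, nullity = 6 − 4 = 2.

2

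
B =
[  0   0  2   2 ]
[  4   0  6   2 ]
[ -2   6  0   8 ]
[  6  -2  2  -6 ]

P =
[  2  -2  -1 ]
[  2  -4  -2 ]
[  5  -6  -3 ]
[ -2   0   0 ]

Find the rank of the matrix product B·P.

First compute BP:
[[  6, -12,  -6],
 [ 34, -44, -22],
 [ -8, -20, -10],
 [ 30, -16,  -8]]
Now row reduce the product.
R2 ← R2 − (17/3)·R1: [0, 24, 12]
R3 ← R3 + (4/3)·R1: [0, -36, -18]
R4 ← R4 − (5)·R1: [0, 44, 22]
R3 ← R3 + (3/2)·R2: [0, 0, 0]
R4 ← R4 − (11/6)·R2: [0, 0, 0]
2 nonzero rows, so rank(BP) = 2.

2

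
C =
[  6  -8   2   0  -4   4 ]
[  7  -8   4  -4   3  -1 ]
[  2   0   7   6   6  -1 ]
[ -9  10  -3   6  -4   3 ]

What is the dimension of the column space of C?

Row reduce to echelon form.
R2 ← R2 − (7/6)·R1: [0, 4/3, 5/3, -4, 23/3, -17/3]
R3 ← R3 − (1/3)·R1: [0, 8/3, 19/3, 6, 22/3, -7/3]
R4 ← R4 + (3/2)·R1: [0, -2, 0, 6, -10, 9]
R3 ← R3 − (2)·R2: [0, 0, 3, 14, -8, 9]
R4 ← R4 + (3/2)·R2: [0, 0, 5/2, 0, 3/2, 1/2]
R4 ← R4 − (5/6)·R3: [0, 0, 0, -35/3, 49/6, -7]
Echelon form has 4 nonzero rows, so rank(C) = 4.
The column space has dimension equal to the rank: 4.

4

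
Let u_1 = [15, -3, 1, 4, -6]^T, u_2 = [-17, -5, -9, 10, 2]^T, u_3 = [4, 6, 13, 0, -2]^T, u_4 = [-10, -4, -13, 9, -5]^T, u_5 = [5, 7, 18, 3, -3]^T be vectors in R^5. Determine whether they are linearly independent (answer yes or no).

Form the matrix with these vectors as rows and row reduce.
R2 ← R2 + (17/15)·R1: [0, -42/5, -118/15, 218/15, -24/5]
R3 ← R3 − (4/15)·R1: [0, 34/5, 191/15, -16/15, -2/5]
R4 ← R4 + (2/3)·R1: [0, -6, -37/3, 35/3, -9]
R5 ← R5 − (1/3)·R1: [0, 8, 53/3, 5/3, -1]
R3 ← R3 + (17/21)·R2: [0, 0, 401/63, 674/63, -30/7]
R4 ← R4 − (5/7)·R2: [0, 0, -47/7, 9/7, -39/7]
R5 ← R5 + (20/21)·R2: [0, 0, 641/63, 977/63, -39/7]
R4 ← R4 + (423/401)·R3: [0, 0, 0, 5041/401, -4047/401]
R5 ← R5 − (641/401)·R3: [0, 0, 0, -639/401, 513/401]
R5 ← R5 + (9/71)·R4: [0, 0, 0, 0, 0]
4 nonzero rows, so the 5 vectors span a space of dimension 4.
Since 4 < 5, the vectors are linearly dependent.

no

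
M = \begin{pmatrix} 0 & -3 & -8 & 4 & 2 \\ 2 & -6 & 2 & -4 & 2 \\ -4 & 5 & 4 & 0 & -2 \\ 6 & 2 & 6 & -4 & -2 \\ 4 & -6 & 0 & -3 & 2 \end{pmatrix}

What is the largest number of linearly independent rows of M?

Row reduce to echelon form.
Swap R1 ↔ R2
R3 ← R3 + (2)·R1: [0, -7, 8, -8, 2]
R4 ← R4 − (3)·R1: [0, 20, 0, 8, -8]
R5 ← R5 − (2)·R1: [0, 6, -4, 5, -2]
R3 ← R3 − (7/3)·R2: [0, 0, 80/3, -52/3, -8/3]
R4 ← R4 + (20/3)·R2: [0, 0, -160/3, 104/3, 16/3]
R5 ← R5 + (2)·R2: [0, 0, -20, 13, 2]
R4 ← R4 + (2)·R3: [0, 0, 0, 0, 0]
R5 ← R5 + (3/4)·R3: [0, 0, 0, 0, 0]
Echelon form has 3 nonzero rows, so rank(M) = 3.
The rank gives the maximum number of linearly independent rows: 3.

3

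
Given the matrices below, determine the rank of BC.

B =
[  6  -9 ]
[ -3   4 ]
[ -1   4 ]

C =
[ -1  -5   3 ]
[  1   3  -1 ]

First compute BC:
[[-15, -57,  27],
 [  7,  27, -13],
 [  5,  17,  -7]]
Now row reduce the product.
R2 ← R2 + (7/15)·R1: [0, 2/5, -2/5]
R3 ← R3 + (1/3)·R1: [0, -2, 2]
R3 ← R3 + (5)·R2: [0, 0, 0]
2 nonzero rows, so rank(BC) = 2.

2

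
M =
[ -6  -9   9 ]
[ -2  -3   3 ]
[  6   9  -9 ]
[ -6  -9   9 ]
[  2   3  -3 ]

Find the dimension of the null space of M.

Row reduce to echelon form.
R2 ← R2 − (1/3)·R1: [0, 0, 0]
R3 ← R3 + R1: [0, 0, 0]
R4 ← R4 − R1: [0, 0, 0]
R5 ← R5 + (1/3)·R1: [0, 0, 0]
1 nonzero row, so rank(M) = 1.
M has 3 columns; by rank–nullity, nullity = 3 − 1 = 2.

2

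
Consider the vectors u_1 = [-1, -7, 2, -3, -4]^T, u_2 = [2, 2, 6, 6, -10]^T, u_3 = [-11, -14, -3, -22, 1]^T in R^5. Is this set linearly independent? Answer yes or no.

yes

Form the matrix with these vectors as rows and row reduce.
R2 ← R2 + (2)·R1: [0, -12, 10, 0, -18]
R3 ← R3 − (11)·R1: [0, 63, -25, 11, 45]
R3 ← R3 + (21/4)·R2: [0, 0, 55/2, 11, -99/2]
3 nonzero rows, so the 3 vectors span a space of dimension 3.
Since 3 = 3, the vectors are linearly independent.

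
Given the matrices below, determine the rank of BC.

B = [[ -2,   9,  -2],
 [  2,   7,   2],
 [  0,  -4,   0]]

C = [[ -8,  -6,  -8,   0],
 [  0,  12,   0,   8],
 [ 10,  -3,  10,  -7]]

First compute BC:
[[ -4, 126,  -4,  86],
 [  4,  66,   4,  42],
 [  0, -48,   0, -32]]
Now row reduce the product.
R2 ← R2 + R1: [0, 192, 0, 128]
R3 ← R3 + (1/4)·R2: [0, 0, 0, 0]
2 nonzero rows, so rank(BC) = 2.

2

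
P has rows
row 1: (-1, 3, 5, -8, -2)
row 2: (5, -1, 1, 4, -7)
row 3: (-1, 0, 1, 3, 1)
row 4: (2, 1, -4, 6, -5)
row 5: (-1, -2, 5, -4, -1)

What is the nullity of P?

0

Row reduce to echelon form.
R2 ← R2 + (5)·R1: [0, 14, 26, -36, -17]
R3 ← R3 − R1: [0, -3, -4, 11, 3]
R4 ← R4 + (2)·R1: [0, 7, 6, -10, -9]
R5 ← R5 − R1: [0, -5, 0, 4, 1]
R3 ← R3 + (3/14)·R2: [0, 0, 11/7, 23/7, -9/14]
R4 ← R4 − (1/2)·R2: [0, 0, -7, 8, -1/2]
R5 ← R5 + (5/14)·R2: [0, 0, 65/7, -62/7, -71/14]
R4 ← R4 + (49/11)·R3: [0, 0, 0, 249/11, -37/11]
R5 ← R5 − (65/11)·R3: [0, 0, 0, -311/11, -14/11]
R5 ← R5 + (311/249)·R4: [0, 0, 0, 0, -1363/249]
5 nonzero rows, so rank(P) = 5.
P has 5 columns; by rank–nullity, nullity = 5 − 5 = 0.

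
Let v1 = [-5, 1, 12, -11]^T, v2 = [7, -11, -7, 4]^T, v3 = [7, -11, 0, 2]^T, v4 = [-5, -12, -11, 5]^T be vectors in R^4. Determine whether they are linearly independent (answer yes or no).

Form the matrix with these vectors as rows and row reduce.
R2 ← R2 + (7/5)·R1: [0, -48/5, 49/5, -57/5]
R3 ← R3 + (7/5)·R1: [0, -48/5, 84/5, -67/5]
R4 ← R4 − R1: [0, -13, -23, 16]
R3 ← R3 − R2: [0, 0, 7, -2]
R4 ← R4 − (65/48)·R2: [0, 0, -1741/48, 503/16]
R4 ← R4 + (1741/336)·R3: [0, 0, 0, 7081/336]
4 nonzero rows, so the 4 vectors span a space of dimension 4.
Since 4 = 4, the vectors are linearly independent.

yes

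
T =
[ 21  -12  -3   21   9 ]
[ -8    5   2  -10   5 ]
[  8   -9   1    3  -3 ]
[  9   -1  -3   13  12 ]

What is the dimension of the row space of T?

3

Row reduce to echelon form.
R2 ← R2 + (8/21)·R1: [0, 3/7, 6/7, -2, 59/7]
R3 ← R3 − (8/21)·R1: [0, -31/7, 15/7, -5, -45/7]
R4 ← R4 − (3/7)·R1: [0, 29/7, -12/7, 4, 57/7]
R3 ← R3 + (31/3)·R2: [0, 0, 11, -77/3, 242/3]
R4 ← R4 − (29/3)·R2: [0, 0, -10, 70/3, -220/3]
R4 ← R4 + (10/11)·R3: [0, 0, 0, 0, 0]
Echelon form has 3 nonzero rows, so rank(T) = 3.
The row space has dimension equal to the rank: 3.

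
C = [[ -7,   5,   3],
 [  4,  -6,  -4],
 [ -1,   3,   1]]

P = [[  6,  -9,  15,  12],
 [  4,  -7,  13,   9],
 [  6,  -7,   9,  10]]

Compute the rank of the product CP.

First compute CP:
[[ -4,   7, -13,  -9],
 [-24,  34, -54, -46],
 [ 12, -19,  33,  25]]
Now row reduce the product.
R2 ← R2 − (6)·R1: [0, -8, 24, 8]
R3 ← R3 + (3)·R1: [0, 2, -6, -2]
R3 ← R3 + (1/4)·R2: [0, 0, 0, 0]
2 nonzero rows, so rank(CP) = 2.

2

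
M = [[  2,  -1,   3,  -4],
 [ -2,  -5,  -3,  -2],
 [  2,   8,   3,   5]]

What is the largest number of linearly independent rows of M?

2

Row reduce to echelon form.
R2 ← R2 + R1: [0, -6, 0, -6]
R3 ← R3 − R1: [0, 9, 0, 9]
R3 ← R3 + (3/2)·R2: [0, 0, 0, 0]
Echelon form has 2 nonzero rows, so rank(M) = 2.
The rank gives the maximum number of linearly independent rows: 2.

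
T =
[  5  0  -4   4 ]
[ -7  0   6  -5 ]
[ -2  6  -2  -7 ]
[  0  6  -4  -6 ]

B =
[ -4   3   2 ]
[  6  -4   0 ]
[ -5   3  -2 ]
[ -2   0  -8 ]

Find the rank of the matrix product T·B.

First compute TB:
[[ -8,   3, -14],
 [  8,  -3,  14],
 [ 68, -36,  56],
 [ 68, -36,  56]]
Now row reduce the product.
R2 ← R2 + R1: [0, 0, 0]
R3 ← R3 + (17/2)·R1: [0, -21/2, -63]
R4 ← R4 + (17/2)·R1: [0, -21/2, -63]
Swap R2 ↔ R3
R4 ← R4 − R2: [0, 0, 0]
2 nonzero rows, so rank(TB) = 2.

2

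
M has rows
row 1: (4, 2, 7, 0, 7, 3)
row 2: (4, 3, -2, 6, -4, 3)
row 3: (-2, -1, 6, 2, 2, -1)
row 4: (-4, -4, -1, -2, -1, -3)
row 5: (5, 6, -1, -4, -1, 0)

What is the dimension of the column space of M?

5

Row reduce to echelon form.
R2 ← R2 − R1: [0, 1, -9, 6, -11, 0]
R3 ← R3 + (1/2)·R1: [0, 0, 19/2, 2, 11/2, 1/2]
R4 ← R4 + R1: [0, -2, 6, -2, 6, 0]
R5 ← R5 − (5/4)·R1: [0, 7/2, -39/4, -4, -39/4, -15/4]
R4 ← R4 + (2)·R2: [0, 0, -12, 10, -16, 0]
R5 ← R5 − (7/2)·R2: [0, 0, 87/4, -25, 115/4, -15/4]
R4 ← R4 + (24/19)·R3: [0, 0, 0, 238/19, -172/19, 12/19]
R5 ← R5 − (87/38)·R3: [0, 0, 0, -562/19, 307/19, -93/19]
R5 ← R5 + (281/119)·R4: [0, 0, 0, 0, -621/119, -405/119]
Echelon form has 5 nonzero rows, so rank(M) = 5.
The column space has dimension equal to the rank: 5.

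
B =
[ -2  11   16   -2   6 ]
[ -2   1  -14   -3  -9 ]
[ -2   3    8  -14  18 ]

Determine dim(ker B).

Row reduce to echelon form.
R2 ← R2 − R1: [0, -10, -30, -1, -15]
R3 ← R3 − R1: [0, -8, -8, -12, 12]
R3 ← R3 − (4/5)·R2: [0, 0, 16, -56/5, 24]
3 nonzero rows, so rank(B) = 3.
B has 5 columns; by rank–nullity, nullity = 5 − 3 = 2.

2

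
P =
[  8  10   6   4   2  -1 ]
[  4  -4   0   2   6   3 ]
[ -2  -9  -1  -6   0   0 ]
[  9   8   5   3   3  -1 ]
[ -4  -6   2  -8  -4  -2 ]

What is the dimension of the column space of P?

4

Row reduce to echelon form.
R2 ← R2 − (1/2)·R1: [0, -9, -3, 0, 5, 7/2]
R3 ← R3 + (1/4)·R1: [0, -13/2, 1/2, -5, 1/2, -1/4]
R4 ← R4 − (9/8)·R1: [0, -13/4, -7/4, -3/2, 3/4, 1/8]
R5 ← R5 + (1/2)·R1: [0, -1, 5, -6, -3, -5/2]
R3 ← R3 − (13/18)·R2: [0, 0, 8/3, -5, -28/9, -25/9]
R4 ← R4 − (13/36)·R2: [0, 0, -2/3, -3/2, -19/18, -41/36]
R5 ← R5 − (1/9)·R2: [0, 0, 16/3, -6, -32/9, -26/9]
R4 ← R4 + (1/4)·R3: [0, 0, 0, -11/4, -11/6, -11/6]
R5 ← R5 − (2)·R3: [0, 0, 0, 4, 8/3, 8/3]
R5 ← R5 + (16/11)·R4: [0, 0, 0, 0, 0, 0]
Echelon form has 4 nonzero rows, so rank(P) = 4.
The column space has dimension equal to the rank: 4.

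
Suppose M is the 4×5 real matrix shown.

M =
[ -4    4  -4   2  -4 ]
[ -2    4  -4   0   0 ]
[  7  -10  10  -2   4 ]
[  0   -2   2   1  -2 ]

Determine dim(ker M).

Row reduce to echelon form.
R2 ← R2 − (1/2)·R1: [0, 2, -2, -1, 2]
R3 ← R3 + (7/4)·R1: [0, -3, 3, 3/2, -3]
R3 ← R3 + (3/2)·R2: [0, 0, 0, 0, 0]
R4 ← R4 + R2: [0, 0, 0, 0, 0]
2 nonzero rows, so rank(M) = 2.
M has 5 columns; by rank–nullity, nullity = 5 − 2 = 3.

3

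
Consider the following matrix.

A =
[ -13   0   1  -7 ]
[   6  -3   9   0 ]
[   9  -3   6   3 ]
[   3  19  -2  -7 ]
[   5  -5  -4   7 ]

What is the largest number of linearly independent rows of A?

Row reduce to echelon form.
R2 ← R2 + (6/13)·R1: [0, -3, 123/13, -42/13]
R3 ← R3 + (9/13)·R1: [0, -3, 87/13, -24/13]
R4 ← R4 + (3/13)·R1: [0, 19, -23/13, -112/13]
R5 ← R5 + (5/13)·R1: [0, -5, -47/13, 56/13]
R3 ← R3 − R2: [0, 0, -36/13, 18/13]
R4 ← R4 + (19/3)·R2: [0, 0, 756/13, -378/13]
R5 ← R5 − (5/3)·R2: [0, 0, -252/13, 126/13]
R4 ← R4 + (21)·R3: [0, 0, 0, 0]
R5 ← R5 − (7)·R3: [0, 0, 0, 0]
Echelon form has 3 nonzero rows, so rank(A) = 3.
The rank gives the maximum number of linearly independent rows: 3.

3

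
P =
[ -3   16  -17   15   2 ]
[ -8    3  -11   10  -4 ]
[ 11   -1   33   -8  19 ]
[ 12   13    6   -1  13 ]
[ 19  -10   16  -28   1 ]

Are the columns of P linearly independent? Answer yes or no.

Row reduce P to echelon form.
R2 ← R2 − (8/3)·R1: [0, -119/3, 103/3, -30, -28/3]
R3 ← R3 + (11/3)·R1: [0, 173/3, -88/3, 47, 79/3]
R4 ← R4 + (4)·R1: [0, 77, -62, 59, 21]
R5 ← R5 + (19/3)·R1: [0, 274/3, -275/3, 67, 41/3]
R3 ← R3 + (173/119)·R2: [0, 0, 2449/119, 403/119, 217/17]
R4 ← R4 + (33/17)·R2: [0, 0, 79/17, 13/17, 49/17]
R5 ← R5 + (274/119)·R2: [0, 0, -1501/119, -247/119, -133/17]
R4 ← R4 − (7/31)·R3: [0, 0, 0, 0, 0]
R5 ← R5 + (19/31)·R3: [0, 0, 0, 0, 0]
3 pivots among 5 columns.
Only 3 < 5 pivot columns, so the columns are linearly dependent.

no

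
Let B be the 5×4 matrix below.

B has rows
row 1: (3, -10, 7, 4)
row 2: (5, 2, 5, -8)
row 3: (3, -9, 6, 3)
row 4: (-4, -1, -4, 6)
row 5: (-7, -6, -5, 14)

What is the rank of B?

Row reduce to echelon form.
R2 ← R2 − (5/3)·R1: [0, 56/3, -20/3, -44/3]
R3 ← R3 − R1: [0, 1, -1, -1]
R4 ← R4 + (4/3)·R1: [0, -43/3, 16/3, 34/3]
R5 ← R5 + (7/3)·R1: [0, -88/3, 34/3, 70/3]
R3 ← R3 − (3/56)·R2: [0, 0, -9/14, -3/14]
R4 ← R4 + (43/56)·R2: [0, 0, 3/14, 1/14]
R5 ← R5 + (11/7)·R2: [0, 0, 6/7, 2/7]
R4 ← R4 + (1/3)·R3: [0, 0, 0, 0]
R5 ← R5 + (4/3)·R3: [0, 0, 0, 0]
Echelon form has 3 nonzero rows, so rank(B) = 3.

3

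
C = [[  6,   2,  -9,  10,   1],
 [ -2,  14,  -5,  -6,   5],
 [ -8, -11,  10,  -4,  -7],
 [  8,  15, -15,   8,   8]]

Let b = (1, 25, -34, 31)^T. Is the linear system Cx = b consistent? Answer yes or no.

Row reduce the augmented matrix [C | b].
R2 ← R2 + (1/3)·R1: [0, 44/3, -8, -8/3, 16/3, 76/3]
R3 ← R3 + (4/3)·R1: [0, -25/3, -2, 28/3, -17/3, -98/3]
R4 ← R4 − (4/3)·R1: [0, 37/3, -3, -16/3, 20/3, 89/3]
R3 ← R3 + (25/44)·R2: [0, 0, -72/11, 86/11, -29/11, -201/11]
R4 ← R4 − (37/44)·R2: [0, 0, 41/11, -34/11, 24/11, 92/11]
R4 ← R4 + (41/72)·R3: [0, 0, 0, 49/36, 49/72, -49/24]
The echelon form has 4 nonzero rows, and every pivot lies in the first 5 columns, so rank(C) = rank([C|b]) = 4.
The system is consistent.

yes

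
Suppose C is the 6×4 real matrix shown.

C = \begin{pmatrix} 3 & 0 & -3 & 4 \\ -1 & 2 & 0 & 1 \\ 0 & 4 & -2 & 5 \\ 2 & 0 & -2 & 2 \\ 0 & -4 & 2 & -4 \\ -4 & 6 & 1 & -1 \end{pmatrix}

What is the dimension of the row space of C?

3

Row reduce to echelon form.
R2 ← R2 + (1/3)·R1: [0, 2, -1, 7/3]
R4 ← R4 − (2/3)·R1: [0, 0, 0, -2/3]
R6 ← R6 + (4/3)·R1: [0, 6, -3, 13/3]
R3 ← R3 − (2)·R2: [0, 0, 0, 1/3]
R5 ← R5 + (2)·R2: [0, 0, 0, 2/3]
R6 ← R6 − (3)·R2: [0, 0, 0, -8/3]
R4 ← R4 + (2)·R3: [0, 0, 0, 0]
R5 ← R5 − (2)·R3: [0, 0, 0, 0]
R6 ← R6 + (8)·R3: [0, 0, 0, 0]
Echelon form has 3 nonzero rows, so rank(C) = 3.
The row space has dimension equal to the rank: 3.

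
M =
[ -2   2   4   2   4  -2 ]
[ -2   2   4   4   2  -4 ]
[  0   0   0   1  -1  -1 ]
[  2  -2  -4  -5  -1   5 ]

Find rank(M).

Row reduce to echelon form.
R2 ← R2 − R1: [0, 0, 0, 2, -2, -2]
R4 ← R4 + R1: [0, 0, 0, -3, 3, 3]
R3 ← R3 − (1/2)·R2: [0, 0, 0, 0, 0, 0]
R4 ← R4 + (3/2)·R2: [0, 0, 0, 0, 0, 0]
Echelon form has 2 nonzero rows, so rank(M) = 2.

2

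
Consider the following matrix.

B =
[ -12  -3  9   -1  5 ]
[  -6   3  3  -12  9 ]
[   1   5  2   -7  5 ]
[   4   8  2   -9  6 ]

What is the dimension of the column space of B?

3

Row reduce to echelon form.
R2 ← R2 − (1/2)·R1: [0, 9/2, -3/2, -23/2, 13/2]
R3 ← R3 + (1/12)·R1: [0, 19/4, 11/4, -85/12, 65/12]
R4 ← R4 + (1/3)·R1: [0, 7, 5, -28/3, 23/3]
R3 ← R3 − (19/18)·R2: [0, 0, 13/3, 91/18, -13/9]
R4 ← R4 − (14/9)·R2: [0, 0, 22/3, 77/9, -22/9]
R4 ← R4 − (22/13)·R3: [0, 0, 0, 0, 0]
Echelon form has 3 nonzero rows, so rank(B) = 3.
The column space has dimension equal to the rank: 3.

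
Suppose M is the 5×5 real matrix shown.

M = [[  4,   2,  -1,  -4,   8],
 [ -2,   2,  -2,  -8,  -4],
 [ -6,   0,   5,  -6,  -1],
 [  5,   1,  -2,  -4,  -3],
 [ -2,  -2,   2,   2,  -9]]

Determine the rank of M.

Row reduce to echelon form.
R2 ← R2 + (1/2)·R1: [0, 3, -5/2, -10, 0]
R3 ← R3 + (3/2)·R1: [0, 3, 7/2, -12, 11]
R4 ← R4 − (5/4)·R1: [0, -3/2, -3/4, 1, -13]
R5 ← R5 + (1/2)·R1: [0, -1, 3/2, 0, -5]
R3 ← R3 − R2: [0, 0, 6, -2, 11]
R4 ← R4 + (1/2)·R2: [0, 0, -2, -4, -13]
R5 ← R5 + (1/3)·R2: [0, 0, 2/3, -10/3, -5]
R4 ← R4 + (1/3)·R3: [0, 0, 0, -14/3, -28/3]
R5 ← R5 − (1/9)·R3: [0, 0, 0, -28/9, -56/9]
R5 ← R5 − (2/3)·R4: [0, 0, 0, 0, 0]
Echelon form has 4 nonzero rows, so rank(M) = 4.

4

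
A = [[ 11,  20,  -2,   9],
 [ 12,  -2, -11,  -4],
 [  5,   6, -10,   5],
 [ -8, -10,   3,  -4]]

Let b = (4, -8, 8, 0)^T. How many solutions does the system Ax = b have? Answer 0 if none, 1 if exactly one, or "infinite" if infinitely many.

1

Row reduce the augmented matrix [A | b].
R2 ← R2 − (12/11)·R1: [0, -262/11, -97/11, -152/11, -136/11]
R3 ← R3 − (5/11)·R1: [0, -34/11, -100/11, 10/11, 68/11]
R4 ← R4 + (8/11)·R1: [0, 50/11, 17/11, 28/11, 32/11]
R3 ← R3 − (17/131)·R2: [0, 0, -1041/131, 354/131, 1020/131]
R4 ← R4 + (25/131)·R2: [0, 0, -18/131, -12/131, 72/131]
R4 ← R4 − (6/347)·R3: [0, 0, 0, -48/347, 144/347]
The echelon form has 4 nonzero rows, and every pivot lies in the first 4 columns, so rank(A) = rank([A|b]) = 4.
The system is consistent.
rank = 4 = number of unknowns, so the solution is unique.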